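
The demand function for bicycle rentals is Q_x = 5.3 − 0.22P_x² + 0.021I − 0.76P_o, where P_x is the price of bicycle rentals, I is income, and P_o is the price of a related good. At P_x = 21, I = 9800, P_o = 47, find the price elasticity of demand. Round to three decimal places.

-2.476

Substituting, Q_x = 5.3 − 0.22(21)² + 0.021(9800) − 0.76(47) = 5.3 − 97.02 + 205.8 − 35.72 = 78.36.
∂Q_x/∂P_x = −2·0.22·P_x = -9.24, so E_p = -9.24·(21/78.36) ≈ -2.476.
|E_p| > 1: demand is elastic.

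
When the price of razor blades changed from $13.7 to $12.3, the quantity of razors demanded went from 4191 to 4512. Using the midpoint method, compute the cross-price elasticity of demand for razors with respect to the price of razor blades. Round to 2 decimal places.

%ΔQ_x = (4512 − 4191)/[(4191+4512)/2] = 321/4351.5 ≈ 0.0738.
%ΔP_y = (12.3 − 13.7)/[(13.7+12.3)/2] ≈ -0.1077.
E_xy = 0.0738/-0.1077 ≈ -0.68.
E_xy < 0, so razors and razor blades are complements.

-0.68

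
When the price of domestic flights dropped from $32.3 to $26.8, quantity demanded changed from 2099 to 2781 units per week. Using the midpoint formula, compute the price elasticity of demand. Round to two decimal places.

%ΔQ = (2781 − 2099)/[(2099 + 2781)/2] = 682/2440 ≈ 0.2795.
%ΔP = (26.8 − 32.3)/[(32.3 + 26.8)/2] = -5.5/29.55 ≈ -0.1861.
Arc elasticity E = %ΔQ/%ΔP ≈ 0.2795/-0.1861 ≈ -1.50.
|E| > 1: demand is elastic over this range.

-1.50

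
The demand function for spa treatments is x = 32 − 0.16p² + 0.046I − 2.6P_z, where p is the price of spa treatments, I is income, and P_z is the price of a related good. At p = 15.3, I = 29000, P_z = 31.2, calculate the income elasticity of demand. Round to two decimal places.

Evaluating quantity at (p, I, P_z) gives x = 32 − 0.16(15.3)² + 0.046(29000) − 2.6(31.2) = 32 − 37.4544 + 1334 − 81.12 = 1247.4256.
∂x/∂I = +0.046, so E_I = 0.046·(29000/1247.4256) ≈ 1.07.
E_I > 1: normal good (luxury).

1.07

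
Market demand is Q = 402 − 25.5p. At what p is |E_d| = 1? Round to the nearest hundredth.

7.88

For linear demand Q = a − bp, E = −bp/(a − bp). |E| = 1 ⇒ bp = a − bp ⇒ p = a/(2b).
p = 402/(2·25.5) ≈ 7.88.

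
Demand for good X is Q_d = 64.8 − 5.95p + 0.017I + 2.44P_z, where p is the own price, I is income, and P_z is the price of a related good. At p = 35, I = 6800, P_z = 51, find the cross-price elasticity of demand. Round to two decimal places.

Q_d = 64.8 − 5.95(35) + 0.017(6800) + 2.44(51) = 64.8 − 208.25 + 115.6 + 124.44 = 96.59.
∂Q_d/∂P_z = +2.44, so E_xy = 2.44·(51/96.59) ≈ 1.29.
E_xy > 0: the goods are substitutes.

1.29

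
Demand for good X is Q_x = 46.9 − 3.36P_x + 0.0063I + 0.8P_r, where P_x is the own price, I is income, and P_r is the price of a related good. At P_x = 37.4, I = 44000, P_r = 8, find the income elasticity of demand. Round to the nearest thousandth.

1.353

Evaluating quantity at (P_x, I, P_r) gives Q_x = 46.9 − 3.36(37.4) + 0.0063(44000) + 0.8(8) = 46.9 − 125.664 + 277.2 + 6.4 = 204.836.
∂Q_x/∂I = +0.0063, so E_I = 0.0063·(44000/204.836) ≈ 1.353.
E_I > 1: normal good (luxury).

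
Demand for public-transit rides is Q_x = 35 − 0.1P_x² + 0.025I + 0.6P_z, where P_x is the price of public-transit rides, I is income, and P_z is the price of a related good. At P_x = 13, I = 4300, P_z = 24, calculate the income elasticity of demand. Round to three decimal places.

0.768

Evaluating quantity at (P_x, I, P_z) gives Q_x = 35 − 0.1(13)² + 0.025(4300) + 0.6(24) = 35 − 16.9 + 107.5 + 14.4 = 140.
∂Q_x/∂I = +0.025, so E_I = 0.025·(4300/140) ≈ 0.768.
E_I ∈ (0,1): normal good (necessity).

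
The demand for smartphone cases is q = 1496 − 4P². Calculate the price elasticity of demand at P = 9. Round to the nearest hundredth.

At P = 9, q = 1172.
dq/dP = −2·4·P = −72.
Point elasticity E = (dq/dP)·(P/q) = -72 × 9/1172 ≈ -0.55.
|E| < 1, so demand is inelastic at this price.

-0.55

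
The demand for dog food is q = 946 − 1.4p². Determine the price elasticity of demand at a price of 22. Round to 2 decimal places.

-5.05

At p = 22, q = 268.4.
dq/dp = −2·1.4·p = −61.6.
Point elasticity E = (dq/dp)·(p/q) = -61.6 × 22/268.4 ≈ -5.05.
|E| > 1, so demand is elastic at this price.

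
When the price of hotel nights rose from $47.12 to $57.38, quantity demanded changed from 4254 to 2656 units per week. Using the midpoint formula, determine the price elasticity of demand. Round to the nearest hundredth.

%Δq = (2656 − 4254)/[(4254 + 2656)/2] = -1598/3455 ≈ -0.4625.
%ΔP = (57.38 − 47.12)/[(47.12 + 57.38)/2] = 10.26/52.25 ≈ 0.1964.
Arc elasticity E = %Δq/%ΔP ≈ -0.4625/0.1964 ≈ -2.36.
|E| > 1: demand is elastic over this range.

-2.36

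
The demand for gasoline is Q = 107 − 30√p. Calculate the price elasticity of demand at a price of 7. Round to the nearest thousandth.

-1.436

At p = 7, Q = 27.6275.
dQ/dp = −30/(2√p) = −30/(2·2.6458).
Point elasticity E = (dQ/dp)·(p/Q) = -5.6695 × 7/27.6275 ≈ -1.436.
|E| > 1, so demand is elastic at this price.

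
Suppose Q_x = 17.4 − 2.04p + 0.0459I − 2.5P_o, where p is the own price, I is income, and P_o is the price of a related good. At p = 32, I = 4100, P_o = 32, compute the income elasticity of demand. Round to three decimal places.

3.120

At the given point, Q_x = 17.4 − 2.04(32) + 0.0459(4100) − 2.5(32) = 17.4 − 65.28 + 188.19 − 80 = 60.31.
∂Q_x/∂I = +0.0459, so E_I = 0.0459·(4100/60.31) ≈ 3.120.
E_I > 1: normal good (luxury).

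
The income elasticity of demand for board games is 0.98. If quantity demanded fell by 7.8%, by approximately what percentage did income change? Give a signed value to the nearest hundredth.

%ΔQ ≈ E × %ΔI ⇒ %ΔI = %ΔQ / E = (-7.8%)/(0.98) ≈ -7.96%.

-7.96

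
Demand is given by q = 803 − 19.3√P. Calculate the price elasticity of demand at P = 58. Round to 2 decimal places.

At P = 58, q = 656.0156.
dq/dP = −19.3/(2√P) = −19.3/(2·7.6158).
Point elasticity E = (dq/dP)·(P/q) = -1.2671 × 58/656.0156 ≈ -0.11.
|E| < 1, so demand is inelastic at this price.

-0.11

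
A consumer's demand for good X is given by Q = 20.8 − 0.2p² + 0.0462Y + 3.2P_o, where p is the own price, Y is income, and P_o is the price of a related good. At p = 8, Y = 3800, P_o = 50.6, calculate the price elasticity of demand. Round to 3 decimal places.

-0.074

Evaluating quantity at (p, Y, P_o) gives Q = 20.8 − 0.2(8)² + 0.0462(3800) + 3.2(50.6) = 20.8 − 12.8 + 175.56 + 161.92 = 345.48.
∂Q/∂p = −2·0.2·p = -3.2, so E_p = -3.2·(8/345.48) ≈ -0.074.
|E_p| < 1: demand is inelastic.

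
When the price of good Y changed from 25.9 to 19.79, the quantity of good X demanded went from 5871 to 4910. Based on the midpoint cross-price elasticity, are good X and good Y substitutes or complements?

substitutes

%ΔQ_x = (4910 − 5871)/[(5871+4910)/2] = -961/5390.5 ≈ -0.1783.
%ΔP_y = (19.79 − 25.9)/[(25.9+19.79)/2] ≈ -0.2675.
E_xy = -0.1783/-0.2675 ≈ 0.667.
E_xy > 0, so the goods are substitutes.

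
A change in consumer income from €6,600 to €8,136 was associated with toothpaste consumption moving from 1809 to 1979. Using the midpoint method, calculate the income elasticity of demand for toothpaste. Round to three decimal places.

%ΔQ = (1979 − 1809)/[(1809+1979)/2] = 170/1894 ≈ 0.0898.
%ΔI = (8,136 − 6,600)/[(6,600+8,136)/2] = 1536/7368 ≈ 0.2085.
E_I = %ΔQ/%ΔI ≈ 0.431.
E_I ∈ (0,1): normal good (necessity).

0.431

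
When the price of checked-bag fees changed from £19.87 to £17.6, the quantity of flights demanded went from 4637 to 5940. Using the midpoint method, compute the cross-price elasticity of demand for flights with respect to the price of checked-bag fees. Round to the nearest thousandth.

%ΔQ_x = (5940 − 4637)/[(4637+5940)/2] = 1303/5288.5 ≈ 0.2464.
%ΔP_y = (17.6 − 19.87)/[(19.87+17.6)/2] ≈ -0.1212.
E_xy = 0.2464/-0.1212 ≈ -2.033.
E_xy < 0, so flights and checked-bag fees are complements.

-2.033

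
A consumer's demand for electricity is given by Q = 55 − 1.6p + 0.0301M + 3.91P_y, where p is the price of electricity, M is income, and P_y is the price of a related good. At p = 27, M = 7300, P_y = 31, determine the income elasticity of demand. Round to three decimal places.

0.623

Q = 55 − 1.6(27) + 0.0301(7300) + 3.91(31) = 55 − 43.2 + 219.73 + 121.21 = 352.74.
∂Q/∂M = +0.0301, so E_I = 0.0301·(7300/352.74) ≈ 0.623.
E_I ∈ (0,1): normal good (necessity).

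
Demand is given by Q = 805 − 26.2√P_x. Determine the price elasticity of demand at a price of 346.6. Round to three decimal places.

-0.769

At P_x = 346.6, Q = 317.2295.
dQ/dP_x = −26.2/(2√P_x) = −26.2/(2·18.6172).
Point elasticity E = (dQ/dP_x)·(P_x/Q) = -0.7037 × 346.6/317.2295 ≈ -0.769.
|E| < 1, so demand is inelastic at this price.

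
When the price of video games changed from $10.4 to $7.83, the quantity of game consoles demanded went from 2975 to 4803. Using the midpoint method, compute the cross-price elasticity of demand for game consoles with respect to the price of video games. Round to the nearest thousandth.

%ΔQ_x = (4803 − 2975)/[(2975+4803)/2] = 1828/3889 ≈ 0.4700.
%ΔP_y = (7.83 − 10.4)/[(10.4+7.83)/2] ≈ -0.2820.
E_xy = 0.4700/-0.2820 ≈ -1.667.
E_xy < 0, so game consoles and video games are complements.

-1.667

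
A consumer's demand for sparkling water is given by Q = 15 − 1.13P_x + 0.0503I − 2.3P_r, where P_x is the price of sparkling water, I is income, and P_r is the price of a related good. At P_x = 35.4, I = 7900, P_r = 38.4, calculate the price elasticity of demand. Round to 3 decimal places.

First evaluate Q: 15 − 1.13(35.4) + 0.0503(7900) − 2.3(38.4) = 15 − 40.002 + 397.37 − 88.32 = 284.048.
∂Q/∂P_x = −1.13, so E_p = (−1.13)·(35.4/284.048) ≈ -0.141.
|E_p| < 1: demand is inelastic.

-0.141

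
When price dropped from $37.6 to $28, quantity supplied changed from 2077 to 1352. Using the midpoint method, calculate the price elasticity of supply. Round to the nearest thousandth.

%ΔQ = (1352 − 2077)/[(2077 + 1352)/2] = -725/1714.5 ≈ -0.4229.
%Δp = (28 − 37.6)/[(37.6 + 28)/2] = -9.6/32.8 ≈ -0.2927.
Arc elasticity E = %ΔQ/%Δp ≈ -0.4229/-0.2927 ≈ 1.445.
|E| > 1: supply is elastic over this range.

1.445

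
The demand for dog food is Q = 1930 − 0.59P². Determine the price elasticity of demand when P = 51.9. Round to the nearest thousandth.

-9.327

At P = 51.9, Q = 340.7701.
dQ/dP = −2·0.59·P = −61.242.
Point elasticity E = (dQ/dP)·(P/Q) = -61.242 × 51.9/340.7701 ≈ -9.327.
|E| > 1, so demand is elastic at this price.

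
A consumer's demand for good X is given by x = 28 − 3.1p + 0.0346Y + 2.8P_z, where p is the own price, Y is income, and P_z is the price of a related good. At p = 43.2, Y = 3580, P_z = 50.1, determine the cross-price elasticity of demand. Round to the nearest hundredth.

0.89

At the given point, x = 28 − 3.1(43.2) + 0.0346(3580) + 2.8(50.1) = 28 − 133.92 + 123.868 + 140.28 = 158.228.
∂x/∂P_z = +2.8, so E_xy = 2.8·(50.1/158.228) ≈ 0.89.
E_xy > 0: the goods are substitutes.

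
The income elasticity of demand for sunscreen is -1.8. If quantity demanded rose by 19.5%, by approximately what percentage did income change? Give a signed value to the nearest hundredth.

-10.83

%ΔQ ≈ E × %ΔI ⇒ %ΔI = %ΔQ / E = (19.5%)/(-1.8) ≈ -10.83%.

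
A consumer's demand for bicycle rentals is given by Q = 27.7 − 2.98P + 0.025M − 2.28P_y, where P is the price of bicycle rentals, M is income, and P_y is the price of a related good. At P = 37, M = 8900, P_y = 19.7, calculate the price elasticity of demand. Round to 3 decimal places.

Substituting, Q = 27.7 − 2.98(37) + 0.025(8900) − 2.28(19.7) = 27.7 − 110.26 + 222.5 − 44.916 = 95.024.
∂Q/∂P = −2.98, so E_p = (−2.98)·(37/95.024) ≈ -1.160.
|E_p| > 1: demand is elastic.

-1.160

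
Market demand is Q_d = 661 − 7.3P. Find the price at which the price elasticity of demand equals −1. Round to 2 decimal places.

For linear demand Q_d = a − bP, E = −bP/(a − bP). |E| = 1 ⇒ bP = a − bP ⇒ P = a/(2b).
P = 661/(2·7.3) ≈ 45.27.

45.27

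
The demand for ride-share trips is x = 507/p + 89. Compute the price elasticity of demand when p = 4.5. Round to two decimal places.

-0.56

At p = 4.5, x = 201.6667.
dx/dp = −507/p² = −25.037.
Point elasticity E = (dx/dp)·(p/x) = -25.037 × 4.5/201.6667 ≈ -0.56.
|E| < 1, so demand is inelastic at this price.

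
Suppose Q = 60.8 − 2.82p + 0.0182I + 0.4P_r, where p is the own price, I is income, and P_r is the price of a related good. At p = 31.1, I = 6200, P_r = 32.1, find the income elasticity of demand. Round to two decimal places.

1.14

First evaluate Q: 60.8 − 2.82(31.1) + 0.0182(6200) + 0.4(32.1) = 60.8 − 87.702 + 112.84 + 12.84 = 98.778.
∂Q/∂I = +0.0182, so E_I = 0.0182·(6200/98.778) ≈ 1.14.
E_I > 1: normal good (luxury).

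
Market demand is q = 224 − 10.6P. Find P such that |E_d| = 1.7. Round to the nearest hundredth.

Set −bP/(a − bP) = −1.7 ⇒ bP = 1.7(a − bP) ⇒ bP(1+1.7) = 1.7·a.
P = 1.7·224/(10.6·2.7) ≈ 13.31.

13.31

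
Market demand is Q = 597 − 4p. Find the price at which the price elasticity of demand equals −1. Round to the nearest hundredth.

74.63

For linear demand Q = a − bp, E = −bp/(a − bp). |E| = 1 ⇒ bp = a − bp ⇒ p = a/(2b).
p = 597/(2·4) ≈ 74.63.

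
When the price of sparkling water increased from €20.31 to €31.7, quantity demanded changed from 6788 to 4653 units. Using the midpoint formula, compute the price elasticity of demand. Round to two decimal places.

%Δq = (4653 − 6788)/[(6788 + 4653)/2] = -2135/5720.5 ≈ -0.3732.
%Δp = (31.7 − 20.31)/[(20.31 + 31.7)/2] = 11.39/26.005 ≈ 0.4380.
Arc elasticity E = %Δq/%Δp ≈ -0.3732/0.4380 ≈ -0.85.
|E| < 1: demand is inelastic over this range.

-0.85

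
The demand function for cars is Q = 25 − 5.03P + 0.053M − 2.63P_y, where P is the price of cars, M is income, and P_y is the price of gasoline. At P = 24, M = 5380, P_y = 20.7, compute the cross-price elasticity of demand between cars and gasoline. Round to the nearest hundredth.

First evaluate Q: 25 − 5.03(24) + 0.053(5380) − 2.63(20.7) = 25 − 120.72 + 285.14 − 54.441 = 134.979.
∂Q/∂P_y = −2.63, so E_xy = -2.63·(20.7/134.979) ≈ -0.40.
E_xy < 0: the goods are complements.

-0.40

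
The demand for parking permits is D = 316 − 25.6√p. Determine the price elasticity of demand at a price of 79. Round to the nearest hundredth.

-1.29

At p = 79, D = 88.4622.
dD/dp = −25.6/(2√p) = −25.6/(2·8.8882).
Point elasticity E = (dD/dp)·(p/D) = -1.4401 × 79/88.4622 ≈ -1.29.
|E| > 1, so demand is elastic at this price.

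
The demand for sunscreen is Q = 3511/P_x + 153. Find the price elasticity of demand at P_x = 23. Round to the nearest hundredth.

At P_x = 23, Q = 305.6522.
dQ/dP_x = −3511/P_x² = −6.6371.
Point elasticity E = (dQ/dP_x)·(P_x/Q) = -6.6371 × 23/305.6522 ≈ -0.50.
|E| < 1, so demand is inelastic at this price.

-0.50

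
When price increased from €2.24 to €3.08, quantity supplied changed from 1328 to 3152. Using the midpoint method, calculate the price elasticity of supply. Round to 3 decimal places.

2.579

%ΔQ = (3152 − 1328)/[(1328 + 3152)/2] = 1824/2240 ≈ 0.8143.
%Δp = (3.08 − 2.24)/[(2.24 + 3.08)/2] = 0.84/2.66 ≈ 0.3158.
Arc elasticity E = %ΔQ/%Δp ≈ 0.8143/0.3158 ≈ 2.579.
|E| > 1: supply is elastic over this range.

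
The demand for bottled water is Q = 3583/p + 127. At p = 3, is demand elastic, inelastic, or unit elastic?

At p = 3, Q = 1321.3333.
dQ/dp = −3583/p² = −398.1111.
Point elasticity E = (dQ/dp)·(p/Q) = -398.1111 × 3/1321.3333 ≈ -0.904.
|E| ≈ 0.904 < 1, so demand is inelastic.

inelastic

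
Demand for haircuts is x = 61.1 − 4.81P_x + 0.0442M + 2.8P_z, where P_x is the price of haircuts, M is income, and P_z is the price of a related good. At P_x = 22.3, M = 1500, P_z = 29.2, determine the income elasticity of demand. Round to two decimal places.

Substituting, x = 61.1 − 4.81(22.3) + 0.0442(1500) + 2.8(29.2) = 61.1 − 107.263 + 66.3 + 81.76 = 101.897.
∂x/∂M = +0.0442, so E_I = 0.0442·(1500/101.897) ≈ 0.65.
E_I ∈ (0,1): normal good (necessity).

0.65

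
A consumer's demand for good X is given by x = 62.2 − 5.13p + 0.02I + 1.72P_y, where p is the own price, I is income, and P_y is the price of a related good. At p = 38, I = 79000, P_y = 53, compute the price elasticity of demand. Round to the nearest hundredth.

-0.13

First evaluate x: 62.2 − 5.13(38) + 0.02(79000) + 1.72(53) = 62.2 − 194.94 + 1580 + 91.16 = 1538.42.
∂x/∂p = −5.13, so E_p = (−5.13)·(38/1538.42) ≈ -0.13.
|E_p| < 1: demand is inelastic.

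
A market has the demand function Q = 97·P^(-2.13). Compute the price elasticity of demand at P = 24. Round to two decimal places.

-2.13

For a Cobb–Douglas (constant-elasticity) form Q = A·P^α·…, the elasticity with respect to P equals the exponent α at every point.
Here the exponent on P is -2.13, so the price elasticity of demand is -2.13.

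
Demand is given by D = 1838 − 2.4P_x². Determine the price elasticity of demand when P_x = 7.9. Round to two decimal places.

At P_x = 7.9, D = 1688.216.
dD/dP_x = −2·2.4·P_x = −37.92.
Point elasticity E = (dD/dP_x)·(P_x/D) = -37.92 × 7.9/1688.216 ≈ -0.18.
|E| < 1, so demand is inelastic at this price.

-0.18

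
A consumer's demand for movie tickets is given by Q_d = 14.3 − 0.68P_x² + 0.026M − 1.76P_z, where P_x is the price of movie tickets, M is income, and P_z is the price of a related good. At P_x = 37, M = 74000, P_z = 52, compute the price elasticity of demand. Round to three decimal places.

Substituting, Q_d = 14.3 − 0.68(37)² + 0.026(74000) − 1.76(52) = 14.3 − 930.92 + 1924 − 91.52 = 915.86.
∂Q_d/∂P_x = −2·0.68·P_x = -50.32, so E_p = -50.32·(37/915.86) ≈ -2.033.
|E_p| > 1: demand is elastic.

-2.033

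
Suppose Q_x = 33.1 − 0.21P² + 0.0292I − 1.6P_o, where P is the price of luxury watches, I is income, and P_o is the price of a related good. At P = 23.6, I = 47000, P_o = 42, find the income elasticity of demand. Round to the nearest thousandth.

1.124

Substituting, Q_x = 33.1 − 0.21(23.6)² + 0.0292(47000) − 1.6(42) = 33.1 − 116.9616 + 1372.4 − 67.2 = 1221.3384.
∂Q_x/∂I = +0.0292, so E_I = 0.0292·(47000/1221.3384) ≈ 1.124.
E_I > 1: normal good (luxury).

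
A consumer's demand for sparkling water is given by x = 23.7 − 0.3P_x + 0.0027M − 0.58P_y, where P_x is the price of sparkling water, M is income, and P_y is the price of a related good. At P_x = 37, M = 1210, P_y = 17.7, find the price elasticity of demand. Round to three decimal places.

First evaluate x: 23.7 − 0.3(37) + 0.0027(1210) − 0.58(17.7) = 23.7 − 11.1 + 3.267 − 10.266 = 5.601.
∂x/∂P_x = −0.3, so E_p = (−0.3)·(37/5.601) ≈ -1.982.
|E_p| > 1: demand is elastic.

-1.982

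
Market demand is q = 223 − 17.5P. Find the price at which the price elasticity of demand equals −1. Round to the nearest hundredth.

For linear demand q = a − bP, E = −bP/(a − bP). |E| = 1 ⇒ bP = a − bP ⇒ P = a/(2b).
P = 223/(2·17.5) ≈ 6.37.

6.37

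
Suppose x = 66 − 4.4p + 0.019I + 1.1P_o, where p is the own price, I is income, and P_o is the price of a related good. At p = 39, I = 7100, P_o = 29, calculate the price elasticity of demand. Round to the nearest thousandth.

-2.804

Evaluating quantity at (p, I, P_o) gives x = 66 − 4.4(39) + 0.019(7100) + 1.1(29) = 66 − 171.6 + 134.9 + 31.9 = 61.2.
∂x/∂p = −4.4, so E_p = (−4.4)·(39/61.2) ≈ -2.804.
|E_p| > 1: demand is elastic.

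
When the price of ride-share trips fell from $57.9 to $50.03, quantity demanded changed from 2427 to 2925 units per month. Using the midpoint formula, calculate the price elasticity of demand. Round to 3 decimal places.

%ΔQ = (2925 − 2427)/[(2427 + 2925)/2] = 498/2676 ≈ 0.1861.
%ΔP = (50.03 − 57.9)/[(57.9 + 50.03)/2] = -7.87/53.965 ≈ -0.1458.
Arc elasticity E = %ΔQ/%ΔP ≈ 0.1861/-0.1458 ≈ -1.276.
|E| > 1: demand is elastic over this range.

-1.276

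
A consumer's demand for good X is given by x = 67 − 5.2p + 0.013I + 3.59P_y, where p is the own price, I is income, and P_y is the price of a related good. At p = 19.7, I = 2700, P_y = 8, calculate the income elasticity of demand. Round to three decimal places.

x = 67 − 5.2(19.7) + 0.013(2700) + 3.59(8) = 67 − 102.44 + 35.1 + 28.72 = 28.38.
∂x/∂I = +0.013, so E_I = 0.013·(2700/28.38) ≈ 1.237.
E_I > 1: normal good (luxury).

1.237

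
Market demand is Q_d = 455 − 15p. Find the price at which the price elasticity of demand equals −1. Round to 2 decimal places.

15.17

For linear demand Q_d = a − bp, E = −bp/(a − bp). |E| = 1 ⇒ bp = a − bp ⇒ p = a/(2b).
p = 455/(2·15) ≈ 15.17.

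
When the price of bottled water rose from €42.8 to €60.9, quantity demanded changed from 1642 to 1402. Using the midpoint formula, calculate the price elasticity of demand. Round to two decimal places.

-0.45

%ΔQ = (1402 − 1642)/[(1642 + 1402)/2] = -240/1522 ≈ -0.1577.
%ΔP = (60.9 − 42.8)/[(42.8 + 60.9)/2] = 18.1/51.85 ≈ 0.3491.
Arc elasticity E = %ΔQ/%ΔP ≈ -0.1577/0.3491 ≈ -0.45.
|E| < 1: demand is inelastic over this range.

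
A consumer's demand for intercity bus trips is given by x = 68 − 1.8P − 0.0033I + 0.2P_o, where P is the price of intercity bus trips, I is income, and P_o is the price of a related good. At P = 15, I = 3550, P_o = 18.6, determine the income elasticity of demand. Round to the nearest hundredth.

-0.35

Substituting, x = 68 − 1.8(15) − 0.0033(3550) + 0.2(18.6) = 68 − 27 − 11.715 + 3.72 = 33.005.
∂x/∂I = −0.0033, so E_I = -0.0033·(3550/33.005) ≈ -0.35.
E_I < 0: inferior good.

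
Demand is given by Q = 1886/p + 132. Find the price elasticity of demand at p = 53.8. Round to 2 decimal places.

At p = 53.8, Q = 167.0558.
dQ/dp = −1886/p² = −0.6516.
Point elasticity E = (dQ/dp)·(p/Q) = -0.6516 × 53.8/167.0558 ≈ -0.21.
|E| < 1, so demand is inelastic at this price.

-0.21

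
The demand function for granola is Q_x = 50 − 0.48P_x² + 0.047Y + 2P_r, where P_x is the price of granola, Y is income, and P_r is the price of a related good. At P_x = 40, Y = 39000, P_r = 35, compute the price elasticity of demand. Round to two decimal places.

-1.30

Substituting, Q_x = 50 − 0.48(40)² + 0.047(39000) + 2(35) = 50 − 768 + 1833 + 70 = 1185.
∂Q_x/∂P_x = −2·0.48·P_x = -38.4, so E_p = -38.4·(40/1185) ≈ -1.30.
|E_p| > 1: demand is elastic.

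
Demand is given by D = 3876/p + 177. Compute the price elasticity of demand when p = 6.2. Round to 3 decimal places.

At p = 6.2, D = 802.1613.
dD/dp = −3876/p² = −100.8325.
Point elasticity E = (dD/dp)·(p/D) = -100.8325 × 6.2/802.1613 ≈ -0.779.
|E| < 1, so demand is inelastic at this price.

-0.779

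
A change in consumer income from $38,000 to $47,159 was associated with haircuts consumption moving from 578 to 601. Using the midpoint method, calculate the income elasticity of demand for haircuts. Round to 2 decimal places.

0.18

%ΔQ = (601 − 578)/[(578+601)/2] = 23/589.5 ≈ 0.0390.
%ΔI = (47,159 − 38,000)/[(38,000+47,159)/2] = 9159/42579.5 ≈ 0.2151.
E_I = %ΔQ/%ΔI ≈ 0.18.
E_I ∈ (0,1): normal good (necessity).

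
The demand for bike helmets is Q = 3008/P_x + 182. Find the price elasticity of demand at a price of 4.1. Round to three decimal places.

At P_x = 4.1, Q = 915.6585.
dQ/dP_x = −3008/P_x² = −178.9411.
Point elasticity E = (dQ/dP_x)·(P_x/Q) = -178.9411 × 4.1/915.6585 ≈ -0.801.
|E| < 1, so demand is inelastic at this price.

-0.801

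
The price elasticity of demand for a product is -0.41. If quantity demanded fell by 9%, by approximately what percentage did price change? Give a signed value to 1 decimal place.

%ΔQ ≈ E × %ΔP ⇒ %ΔP = %ΔQ / E = (-9%)/(-0.41) ≈ 22.0%.

22.0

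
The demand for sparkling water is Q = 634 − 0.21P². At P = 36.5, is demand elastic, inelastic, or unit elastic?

At P = 36.5, Q = 354.2275.
dQ/dP = −2·0.21·P = −15.33.
Point elasticity E = (dQ/dP)·(P/Q) = -15.33 × 36.5/354.2275 ≈ -1.580.
|E| ≈ 1.580 > 1, so demand is elastic.

elastic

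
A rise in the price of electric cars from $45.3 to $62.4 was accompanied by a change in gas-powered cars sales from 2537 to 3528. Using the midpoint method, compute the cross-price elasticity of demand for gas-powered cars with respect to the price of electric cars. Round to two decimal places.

1.03

%ΔQ_x = (3528 − 2537)/[(2537+3528)/2] = 991/3032.5 ≈ 0.3268.
%ΔP_y = (62.4 − 45.3)/[(45.3+62.4)/2] ≈ 0.3175.
E_xy = 0.3268/0.3175 ≈ 1.03.
E_xy > 0, so gas-powered cars and electric cars are substitutes.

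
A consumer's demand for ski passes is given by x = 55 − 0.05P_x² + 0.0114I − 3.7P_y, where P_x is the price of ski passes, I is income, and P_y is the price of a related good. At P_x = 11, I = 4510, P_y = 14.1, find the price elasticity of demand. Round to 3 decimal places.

First evaluate x: 55 − 0.05(11)² + 0.0114(4510) − 3.7(14.1) = 55 − 6.05 + 51.414 − 52.17 = 48.194.
∂x/∂P_x = −2·0.05·P_x = -1.1, so E_p = -1.1·(11/48.194) ≈ -0.251.
|E_p| < 1: demand is inelastic.

-0.251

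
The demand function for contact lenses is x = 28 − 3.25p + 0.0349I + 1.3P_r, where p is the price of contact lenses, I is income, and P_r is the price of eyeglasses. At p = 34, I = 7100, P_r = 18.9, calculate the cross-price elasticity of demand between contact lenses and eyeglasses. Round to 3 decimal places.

0.129

Evaluating quantity at (p, I, P_r) gives x = 28 − 3.25(34) + 0.0349(7100) + 1.3(18.9) = 28 − 110.5 + 247.79 + 24.57 = 189.86.
∂x/∂P_r = +1.3, so E_xy = 1.3·(18.9/189.86) ≈ 0.129.
E_xy > 0: the goods are substitutes.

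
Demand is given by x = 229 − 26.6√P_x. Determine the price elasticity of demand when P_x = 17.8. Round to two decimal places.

At P_x = 17.8, x = 116.7745.
dx/dP_x = −26.6/(2√P_x) = −26.6/(2·4.219).
Point elasticity E = (dx/dP_x)·(P_x/x) = -3.1524 × 17.8/116.7745 ≈ -0.48.
|E| < 1, so demand is inelastic at this price.

-0.48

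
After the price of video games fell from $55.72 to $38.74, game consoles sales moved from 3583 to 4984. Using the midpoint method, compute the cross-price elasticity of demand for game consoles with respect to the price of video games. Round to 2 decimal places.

%ΔQ_x = (4984 − 3583)/[(3583+4984)/2] = 1401/4283.5 ≈ 0.3271.
%ΔP_y = (38.74 − 55.72)/[(55.72+38.74)/2] ≈ -0.3595.
E_xy = 0.3271/-0.3595 ≈ -0.91.
E_xy < 0, so game consoles and video games are complements.

-0.91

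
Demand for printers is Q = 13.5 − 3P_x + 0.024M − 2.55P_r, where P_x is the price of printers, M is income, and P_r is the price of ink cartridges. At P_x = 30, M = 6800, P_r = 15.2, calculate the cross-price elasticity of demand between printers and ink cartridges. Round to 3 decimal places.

-0.809

Evaluating quantity at (P_x, M, P_r) gives Q = 13.5 − 3(30) + 0.024(6800) − 2.55(15.2) = 13.5 − 90 + 163.2 − 38.76 = 47.94.
∂Q/∂P_r = −2.55, so E_xy = -2.55·(15.2/47.94) ≈ -0.809.
E_xy < 0: the goods are complements.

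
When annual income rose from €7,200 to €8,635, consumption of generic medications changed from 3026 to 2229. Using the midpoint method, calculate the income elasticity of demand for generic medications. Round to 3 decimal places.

%ΔQ = (2229 − 3026)/[(3026+2229)/2] = -797/2627.5 ≈ -0.3033.
%ΔI = (8,635 − 7,200)/[(7,200+8,635)/2] = 1435/7917.5 ≈ 0.1812.
E_I = %ΔQ/%ΔI ≈ -1.674.
E_I < 0: inferior good.

-1.674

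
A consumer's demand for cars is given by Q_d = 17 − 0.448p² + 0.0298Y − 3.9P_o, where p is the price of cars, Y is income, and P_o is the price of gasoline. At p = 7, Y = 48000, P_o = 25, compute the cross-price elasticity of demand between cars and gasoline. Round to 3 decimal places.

-0.073

Q_d = 17 − 0.448(7)² + 0.0298(48000) − 3.9(25) = 17 − 21.952 + 1430.4 − 97.5 = 1327.948.
∂Q_d/∂P_o = −3.9, so E_xy = -3.9·(25/1327.948) ≈ -0.073.
E_xy < 0: the goods are complements.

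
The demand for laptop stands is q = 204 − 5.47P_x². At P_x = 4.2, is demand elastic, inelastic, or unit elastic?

At P_x = 4.2, q = 107.5092.
dq/dP_x = −2·5.47·P_x = −45.948.
Point elasticity E = (dq/dP_x)·(P_x/q) = -45.948 × 4.2/107.5092 ≈ -1.795.
|E| ≈ 1.795 > 1, so demand is elastic.

elastic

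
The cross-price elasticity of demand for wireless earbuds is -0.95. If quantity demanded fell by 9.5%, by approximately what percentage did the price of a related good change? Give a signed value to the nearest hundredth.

10.00

%ΔQ ≈ E × %ΔP_y ⇒ %ΔP_y = %ΔQ / E = (-9.5%)/(-0.95) = 10.00%.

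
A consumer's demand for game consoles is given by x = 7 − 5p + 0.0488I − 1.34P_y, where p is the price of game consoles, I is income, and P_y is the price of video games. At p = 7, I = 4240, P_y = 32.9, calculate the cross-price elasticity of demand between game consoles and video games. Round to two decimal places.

-0.33

x = 7 − 5(7) + 0.0488(4240) − 1.34(32.9) = 7 − 35 + 206.912 − 44.086 = 134.826.
∂x/∂P_y = −1.34, so E_xy = -1.34·(32.9/134.826) ≈ -0.33.
E_xy < 0: the goods are complements.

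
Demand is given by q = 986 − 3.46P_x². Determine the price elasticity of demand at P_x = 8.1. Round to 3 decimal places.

-0.598

At P_x = 8.1, q = 758.9894.
dq/dP_x = −2·3.46·P_x = −56.052.
Point elasticity E = (dq/dP_x)·(P_x/q) = -56.052 × 8.1/758.9894 ≈ -0.598.
|E| < 1, so demand is inelastic at this price.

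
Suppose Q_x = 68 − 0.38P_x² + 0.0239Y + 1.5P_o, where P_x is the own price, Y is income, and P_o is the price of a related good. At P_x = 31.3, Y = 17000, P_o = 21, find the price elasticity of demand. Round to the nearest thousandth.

Substituting, Q_x = 68 − 0.38(31.3)² + 0.0239(17000) + 1.5(21) = 68 − 372.2822 + 406.3 + 31.5 = 133.5178.
∂Q_x/∂P_x = −2·0.38·P_x = -23.788, so E_p = -23.788·(31.3/133.5178) ≈ -5.577.
|E_p| > 1: demand is elastic.

-5.577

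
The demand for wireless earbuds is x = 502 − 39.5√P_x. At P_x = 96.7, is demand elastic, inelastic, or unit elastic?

At P_x = 96.7, x = 113.5722.
dx/dP_x = −39.5/(2√P_x) = −39.5/(2·9.8336).
Point elasticity E = (dx/dP_x)·(P_x/x) = -2.0084 × 96.7/113.5722 ≈ -1.710.
|E| ≈ 1.710 > 1, so demand is elastic.

elastic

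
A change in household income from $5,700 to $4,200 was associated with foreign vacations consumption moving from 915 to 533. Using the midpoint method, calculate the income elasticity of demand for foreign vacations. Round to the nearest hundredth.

1.74

%ΔQ = (533 − 915)/[(915+533)/2] = -382/724 ≈ -0.5276.
%ΔI = (4,200 − 5,700)/[(5,700+4,200)/2] = -1500/4950 ≈ -0.3030.
E_I = %ΔQ/%ΔI ≈ 1.74.
E_I > 1: normal good (luxury).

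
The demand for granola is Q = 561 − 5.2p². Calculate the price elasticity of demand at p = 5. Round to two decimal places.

-0.60

At p = 5, Q = 431.
dQ/dp = −2·5.2·p = −52.
Point elasticity E = (dQ/dp)·(p/Q) = -52 × 5/431 ≈ -0.60.
|E| < 1, so demand is inelastic at this price.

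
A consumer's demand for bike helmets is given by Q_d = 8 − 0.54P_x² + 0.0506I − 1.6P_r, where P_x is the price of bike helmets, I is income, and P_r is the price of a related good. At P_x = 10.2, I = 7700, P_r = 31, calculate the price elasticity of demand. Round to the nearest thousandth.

Evaluating quantity at (P_x, I, P_r) gives Q_d = 8 − 0.54(10.2)² + 0.0506(7700) − 1.6(31) = 8 − 56.1816 + 389.62 − 49.6 = 291.8384.
∂Q_d/∂P_x = −2·0.54·P_x = -11.016, so E_p = -11.016·(10.2/291.8384) ≈ -0.385.
|E_p| < 1: demand is inelastic.

-0.385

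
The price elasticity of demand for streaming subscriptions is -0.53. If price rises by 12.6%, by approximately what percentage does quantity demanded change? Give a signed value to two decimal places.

%ΔQ ≈ E × %ΔP = (-0.53) × (12.6%) ≈ -6.68%.

-6.68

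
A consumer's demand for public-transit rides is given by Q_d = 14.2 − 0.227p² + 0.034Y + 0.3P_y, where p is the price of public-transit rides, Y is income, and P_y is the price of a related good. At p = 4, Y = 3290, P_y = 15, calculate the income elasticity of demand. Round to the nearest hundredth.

First evaluate Q_d: 14.2 − 0.227(4)² + 0.034(3290) + 0.3(15) = 14.2 − 3.632 + 111.86 + 4.5 = 126.928.
∂Q_d/∂Y = +0.034, so E_I = 0.034·(3290/126.928) ≈ 0.88.
E_I ∈ (0,1): normal good (necessity).

0.88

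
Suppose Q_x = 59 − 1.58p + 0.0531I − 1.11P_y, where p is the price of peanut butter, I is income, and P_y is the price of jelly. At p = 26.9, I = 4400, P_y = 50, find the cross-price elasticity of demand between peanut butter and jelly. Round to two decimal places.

Q_x = 59 − 1.58(26.9) + 0.0531(4400) − 1.11(50) = 59 − 42.502 + 233.64 − 55.5 = 194.638.
∂Q_x/∂P_y = −1.11, so E_xy = -1.11·(50/194.638) ≈ -0.29.
E_xy < 0: the goods are complements.

-0.29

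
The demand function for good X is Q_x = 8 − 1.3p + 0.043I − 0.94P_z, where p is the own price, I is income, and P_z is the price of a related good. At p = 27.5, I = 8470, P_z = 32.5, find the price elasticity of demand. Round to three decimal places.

-0.117

At the given point, Q_x = 8 − 1.3(27.5) + 0.043(8470) − 0.94(32.5) = 8 − 35.75 + 364.21 − 30.55 = 305.91.
∂Q_x/∂p = −1.3, so E_p = (−1.3)·(27.5/305.91) ≈ -0.117.
|E_p| < 1: demand is inelastic.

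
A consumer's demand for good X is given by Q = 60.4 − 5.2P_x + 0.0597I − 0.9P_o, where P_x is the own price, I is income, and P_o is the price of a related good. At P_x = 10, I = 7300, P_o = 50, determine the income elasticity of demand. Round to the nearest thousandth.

First evaluate Q: 60.4 − 5.2(10) + 0.0597(7300) − 0.9(50) = 60.4 − 52 + 435.81 − 45 = 399.21.
∂Q/∂I = +0.0597, so E_I = 0.0597·(7300/399.21) ≈ 1.092.
E_I > 1: normal good (luxury).

1.092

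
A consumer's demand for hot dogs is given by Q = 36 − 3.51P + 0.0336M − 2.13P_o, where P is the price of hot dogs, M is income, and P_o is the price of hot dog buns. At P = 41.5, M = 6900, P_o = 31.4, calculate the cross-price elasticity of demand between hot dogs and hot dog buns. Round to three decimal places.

At the given point, Q = 36 − 3.51(41.5) + 0.0336(6900) − 2.13(31.4) = 36 − 145.665 + 231.84 − 66.882 = 55.293.
∂Q/∂P_o = −2.13, so E_xy = -2.13·(31.4/55.293) ≈ -1.210.
E_xy < 0: the goods are complements.

-1.210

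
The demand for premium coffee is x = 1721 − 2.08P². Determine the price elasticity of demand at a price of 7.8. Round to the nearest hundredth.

-0.16

At P = 7.8, x = 1594.4528.
dx/dP = −2·2.08·P = −32.448.
Point elasticity E = (dx/dP)·(P/x) = -32.448 × 7.8/1594.4528 ≈ -0.16.
|E| < 1, so demand is inelastic at this price.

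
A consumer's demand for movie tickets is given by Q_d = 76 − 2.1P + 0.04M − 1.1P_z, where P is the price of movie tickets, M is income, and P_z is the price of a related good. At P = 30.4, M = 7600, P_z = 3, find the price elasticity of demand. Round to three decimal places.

-0.204

Q_d = 76 − 2.1(30.4) + 0.04(7600) − 1.1(3) = 76 − 63.84 + 304 − 3.3 = 312.86.
∂Q_d/∂P = −2.1, so E_p = (−2.1)·(30.4/312.86) ≈ -0.204.
|E_p| < 1: demand is inelastic.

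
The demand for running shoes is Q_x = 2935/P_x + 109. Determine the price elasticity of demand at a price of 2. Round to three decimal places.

At P_x = 2, Q_x = 1576.5.
dQ_x/dP_x = −2935/P_x² = −733.75.
Point elasticity E = (dQ_x/dP_x)·(P_x/Q_x) = -733.75 × 2/1576.5 ≈ -0.931.
|E| < 1, so demand is inelastic at this price.

-0.931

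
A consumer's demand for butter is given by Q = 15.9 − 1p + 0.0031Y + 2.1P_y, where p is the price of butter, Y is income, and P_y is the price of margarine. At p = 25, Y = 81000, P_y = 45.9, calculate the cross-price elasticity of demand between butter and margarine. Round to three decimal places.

At the given point, Q = 15.9 − 1(25) + 0.0031(81000) + 2.1(45.9) = 15.9 − 25 + 251.1 + 96.39 = 338.39.
∂Q/∂P_y = +2.1, so E_xy = 2.1·(45.9/338.39) ≈ 0.285.
E_xy > 0: the goods are substitutes.

0.285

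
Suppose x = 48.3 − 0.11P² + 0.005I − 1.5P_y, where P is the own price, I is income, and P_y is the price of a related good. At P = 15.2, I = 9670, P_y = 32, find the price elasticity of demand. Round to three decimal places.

First evaluate x: 48.3 − 0.11(15.2)² + 0.005(9670) − 1.5(32) = 48.3 − 25.4144 + 48.35 − 48 = 23.2356.
∂x/∂P = −2·0.11·P = -3.344, so E_p = -3.344·(15.2/23.2356) ≈ -2.188.
|E_p| > 1: demand is elastic.

-2.188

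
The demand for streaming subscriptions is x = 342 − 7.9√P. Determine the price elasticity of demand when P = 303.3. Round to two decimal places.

-0.34

At P = 303.3, x = 204.4175.
dx/dP = −7.9/(2√P) = −7.9/(2·17.4155).
Point elasticity E = (dx/dP)·(P/x) = -0.2268 × 303.3/204.4175 ≈ -0.34.
|E| < 1, so demand is inelastic at this price.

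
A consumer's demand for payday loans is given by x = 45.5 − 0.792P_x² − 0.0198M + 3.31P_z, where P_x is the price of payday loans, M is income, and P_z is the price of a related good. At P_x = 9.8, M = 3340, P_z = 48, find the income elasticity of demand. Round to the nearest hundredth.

Substituting, x = 45.5 − 0.792(9.8)² − 0.0198(3340) + 3.31(48) = 45.5 − 76.0637 − 66.132 + 158.88 = 62.1843.
∂x/∂M = −0.0198, so E_I = -0.0198·(3340/62.1843) ≈ -1.06.
E_I < 0: inferior good.

-1.06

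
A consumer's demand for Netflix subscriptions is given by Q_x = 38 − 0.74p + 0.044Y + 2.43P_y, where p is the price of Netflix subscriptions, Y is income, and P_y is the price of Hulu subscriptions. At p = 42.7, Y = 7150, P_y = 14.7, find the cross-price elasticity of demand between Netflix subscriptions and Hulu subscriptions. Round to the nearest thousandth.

0.100

Evaluating quantity at (p, Y, P_y) gives Q_x = 38 − 0.74(42.7) + 0.044(7150) + 2.43(14.7) = 38 − 31.598 + 314.6 + 35.721 = 356.723.
∂Q_x/∂P_y = +2.43, so E_xy = 2.43·(14.7/356.723) ≈ 0.100.
E_xy > 0: the goods are substitutes.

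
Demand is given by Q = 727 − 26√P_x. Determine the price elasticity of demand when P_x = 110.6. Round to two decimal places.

At P_x = 110.6, Q = 453.567.
dQ/dP_x = −26/(2√P_x) = −26/(2·10.5167).
Point elasticity E = (dQ/dP_x)·(P_x/Q) = -1.2361 × 110.6/453.567 ≈ -0.30.
|E| < 1, so demand is inelastic at this price.

-0.30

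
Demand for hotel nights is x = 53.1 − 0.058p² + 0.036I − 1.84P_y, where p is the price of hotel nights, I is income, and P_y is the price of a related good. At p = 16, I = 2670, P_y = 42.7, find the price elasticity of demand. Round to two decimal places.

x = 53.1 − 0.058(16)² + 0.036(2670) − 1.84(42.7) = 53.1 − 14.848 + 96.12 − 78.568 = 55.804.
∂x/∂p = −2·0.058·p = -1.856, so E_p = -1.856·(16/55.804) ≈ -0.53.
|E_p| < 1: demand is inelastic.

-0.53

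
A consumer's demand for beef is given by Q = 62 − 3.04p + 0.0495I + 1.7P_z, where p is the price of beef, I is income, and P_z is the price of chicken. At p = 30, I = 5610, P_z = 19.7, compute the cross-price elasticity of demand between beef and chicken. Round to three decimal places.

0.119

At the given point, Q = 62 − 3.04(30) + 0.0495(5610) + 1.7(19.7) = 62 − 91.2 + 277.695 + 33.49 = 281.985.
∂Q/∂P_z = +1.7, so E_xy = 1.7·(19.7/281.985) ≈ 0.119.
E_xy > 0: the goods are substitutes.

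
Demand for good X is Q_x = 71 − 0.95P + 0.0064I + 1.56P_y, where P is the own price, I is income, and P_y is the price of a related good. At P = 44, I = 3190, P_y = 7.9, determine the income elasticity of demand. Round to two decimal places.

Substituting, Q_x = 71 − 0.95(44) + 0.0064(3190) + 1.56(7.9) = 71 − 41.8 + 20.416 + 12.324 = 61.94.
∂Q_x/∂I = +0.0064, so E_I = 0.0064·(3190/61.94) ≈ 0.33.
E_I ∈ (0,1): normal good (necessity).

0.33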